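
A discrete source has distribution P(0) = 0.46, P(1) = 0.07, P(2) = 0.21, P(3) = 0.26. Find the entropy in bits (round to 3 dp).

1.762 bits

H = −Σ pᵢ log₂ pᵢ.
−0.46·log₂(0.46) = 0.5153
−0.07·log₂(0.07) = 0.2686
−0.21·log₂(0.21) = 0.4728
−0.26·log₂(0.26) = 0.5053
Sum ≈ 1.7620 → 1.762 bits.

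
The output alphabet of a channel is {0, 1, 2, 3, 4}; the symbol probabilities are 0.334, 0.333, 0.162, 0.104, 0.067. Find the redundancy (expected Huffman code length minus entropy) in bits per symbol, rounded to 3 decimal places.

Entropy H = −Σ p log₂ p ≈ 2.0830 bits.
Huffman merges: 67/1000+13/125→171/1000; 81/500+171/1000→333/1000; 333/1000+333/1000→333/500; 167/500+333/500→1. L = 217/100 ≈ 2.1700.
L − H = 2.1700 − 2.0830 = 0.087 bits.

0.087 bits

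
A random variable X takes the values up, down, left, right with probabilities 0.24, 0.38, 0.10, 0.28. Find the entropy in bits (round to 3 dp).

1.871 bits

H = −Σ pᵢ log₂ pᵢ.
−0.24·log₂(0.24) = 0.4941
−0.38·log₂(0.38) = 0.5305
−0.10·log₂(0.10) = 0.3322
−0.28·log₂(0.28) = 0.5142
Sum ≈ 1.8710 → 1.871 bits.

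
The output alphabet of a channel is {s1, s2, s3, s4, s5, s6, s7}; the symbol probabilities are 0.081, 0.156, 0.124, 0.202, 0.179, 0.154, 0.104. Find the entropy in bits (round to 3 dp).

2.751 bits

H = −Σ pᵢ log₂ pᵢ.
−0.081·log₂(0.081) = 0.2937
−0.156·log₂(0.156) = 0.4181
−0.124·log₂(0.124) = 0.3734
−0.202·log₂(0.202) = 0.4661
−0.179·log₂(0.179) = 0.4443
−0.154·log₂(0.154) = 0.4156
−0.104·log₂(0.104) = 0.3396
Sum ≈ 2.7509 → 2.751 bits.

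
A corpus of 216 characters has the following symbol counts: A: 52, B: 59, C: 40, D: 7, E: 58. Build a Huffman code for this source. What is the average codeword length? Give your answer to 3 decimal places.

Probabilities are the counts divided by 216.
Repeatedly combine the two least-probable nodes; the expected code length is the sum of the merged weights.
merge 7/216 + 5/27 → 47/216
merge 47/216 + 13/54 → 11/24
merge 29/108 + 59/216 → 13/24
merge 11/24 + 13/24 → 1
L = 47/216 + 11/24 + 13/24 + 1 = 479/216 ≈ 2.218 bits/symbol.

2.218 bits/symbol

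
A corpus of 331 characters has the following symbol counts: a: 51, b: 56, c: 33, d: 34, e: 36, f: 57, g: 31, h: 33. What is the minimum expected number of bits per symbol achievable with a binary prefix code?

Probabilities are the counts divided by 331.
Repeatedly combine the two least-probable nodes; the expected code length is the sum of the merged weights.
merge 31/331 + 33/331 → 64/331
merge 33/331 + 34/331 → 67/331
merge 36/331 + 51/331 → 87/331
merge 56/331 + 57/331 → 113/331
merge 64/331 + 67/331 → 131/331
merge 87/331 + 113/331 → 200/331
merge 131/331 + 200/331 → 1
L = 64/331 + 67/331 + 87/331 + 113/331 + 131/331 + 200/331 + 1 = 3 bits/symbol.

3 bits/symbol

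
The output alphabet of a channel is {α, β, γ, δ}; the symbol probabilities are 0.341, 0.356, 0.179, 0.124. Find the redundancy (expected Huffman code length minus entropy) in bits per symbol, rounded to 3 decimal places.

0.070 bits

Entropy H = −Σ p log₂ p ≈ 1.8775 bits.
Huffman merges: 31/250+179/1000→303/1000; 303/1000+341/1000→161/250; 89/250+161/250→1. L = 1947/1000 ≈ 1.9470.
L − H = 1.9470 − 1.8775 = 0.070 bits.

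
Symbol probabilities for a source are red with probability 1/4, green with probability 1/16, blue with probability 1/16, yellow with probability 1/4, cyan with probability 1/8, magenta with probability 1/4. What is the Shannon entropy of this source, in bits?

2.375 bits

Each probability is a power of 1/2, so log₂(1/p) is an integer.
H = Σ p·log₂(1/p) = 1/4·2 + 1/16·4 + 1/16·4 + 1/4·2 + 1/8·3 + 1/4·2 = 2.375 bits.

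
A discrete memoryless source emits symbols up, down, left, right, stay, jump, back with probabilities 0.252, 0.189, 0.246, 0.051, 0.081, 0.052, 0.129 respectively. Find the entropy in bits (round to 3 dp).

2.569 bits

H = −Σ pᵢ log₂ pᵢ.
−0.252·log₂(0.252) = 0.5011
−0.189·log₂(0.189) = 0.4543
−0.246·log₂(0.246) = 0.4977
−0.051·log₂(0.051) = 0.2190
−0.081·log₂(0.081) = 0.2937
−0.052·log₂(0.052) = 0.2218
−0.129·log₂(0.129) = 0.3811
Sum ≈ 2.5687 → 2.569 bits.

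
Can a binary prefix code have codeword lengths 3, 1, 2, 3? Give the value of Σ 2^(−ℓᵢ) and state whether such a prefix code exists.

1; yes

With common denominator 2^3 = 8: Σ 2^(−ℓᵢ) = 1/8 + 4/8 + 2/8 + 1/8 = 8/8 = 1.
Kraft's inequality requires Σ ≤ 1; here Σ = 1 ≤ 1, so such a prefix code exists.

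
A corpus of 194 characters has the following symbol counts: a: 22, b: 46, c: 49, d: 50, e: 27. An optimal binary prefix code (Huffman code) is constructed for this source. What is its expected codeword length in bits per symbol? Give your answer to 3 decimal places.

Probabilities are the counts divided by 194.
Repeatedly combine the two least-probable nodes; the expected code length is the sum of the merged weights.
merge 11/97 + 27/194 → 49/194
merge 23/97 + 49/194 → 95/194
merge 49/194 + 25/97 → 99/194
merge 95/194 + 99/194 → 1
L = 49/194 + 95/194 + 99/194 + 1 = 437/194 ≈ 2.253 bits/symbol.

2.253 bits/symbol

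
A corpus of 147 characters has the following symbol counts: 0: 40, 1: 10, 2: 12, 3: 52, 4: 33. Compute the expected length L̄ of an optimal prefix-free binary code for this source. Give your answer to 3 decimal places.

Probabilities are the counts divided by 147.
Repeatedly combine the two least-probable nodes; the expected code length is the sum of the merged weights.
merge 10/147 + 4/49 → 22/147
merge 22/147 + 11/49 → 55/147
merge 40/147 + 52/147 → 92/147
merge 55/147 + 92/147 → 1
L = 22/147 + 55/147 + 92/147 + 1 = 316/147 ≈ 2.150 bits/symbol.

2.150 bits/symbol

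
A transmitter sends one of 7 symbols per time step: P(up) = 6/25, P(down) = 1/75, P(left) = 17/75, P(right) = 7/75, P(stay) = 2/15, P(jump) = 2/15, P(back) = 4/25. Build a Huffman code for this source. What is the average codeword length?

2.64 bits/symbol

Repeatedly combine the two least-probable nodes; the expected code length is the sum of the merged weights.
merge 1/75 + 7/75 → 8/75
merge 8/75 + 2/15 → 6/25
merge 2/15 + 4/25 → 22/75
merge 17/75 + 6/25 → 7/15
merge 6/25 + 22/75 → 8/15
merge 7/15 + 8/15 → 1
L = 8/75 + 6/25 + 22/75 + 7/15 + 8/15 + 1 = 66/25 = 2.64 bits/symbol.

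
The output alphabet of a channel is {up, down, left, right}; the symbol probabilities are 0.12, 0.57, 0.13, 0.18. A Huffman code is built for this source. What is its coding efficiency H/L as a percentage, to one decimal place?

Entropy H = −Σ p log₂ p ≈ 1.6573 bits.
Huffman merges: 3/25+13/100→1/4; 9/50+1/4→43/100; 43/100+57/100→1. L = 42/25 ≈ 1.6800.
Efficiency = H/L = 1.6573/1.6800 = 98.6%.

98.6%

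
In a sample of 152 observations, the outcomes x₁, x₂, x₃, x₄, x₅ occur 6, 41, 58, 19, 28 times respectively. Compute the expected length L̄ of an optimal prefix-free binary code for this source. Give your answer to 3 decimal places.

2.132 bits/symbol

Probabilities are the counts divided by 152.
Repeatedly combine the two least-probable nodes; the expected code length is the sum of the merged weights.
merge 3/76 + 1/8 → 25/152
merge 25/152 + 7/38 → 53/152
merge 41/152 + 53/152 → 47/76
merge 29/76 + 47/76 → 1
L = 25/152 + 53/152 + 47/76 + 1 = 81/38 ≈ 2.132 bits/symbol.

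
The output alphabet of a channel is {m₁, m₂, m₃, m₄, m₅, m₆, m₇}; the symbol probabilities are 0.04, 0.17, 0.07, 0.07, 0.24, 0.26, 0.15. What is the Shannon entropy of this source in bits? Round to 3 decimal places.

2.567 bits

H = −Σ pᵢ log₂ pᵢ.
−0.04·log₂(0.04) = 0.1858
−0.17·log₂(0.17) = 0.4346
−0.07·log₂(0.07) = 0.2686
−0.07·log₂(0.07) = 0.2686
−0.24·log₂(0.24) = 0.4941
−0.26·log₂(0.26) = 0.5053
−0.15·log₂(0.15) = 0.4105
Sum ≈ 2.5674 → 2.567 bits.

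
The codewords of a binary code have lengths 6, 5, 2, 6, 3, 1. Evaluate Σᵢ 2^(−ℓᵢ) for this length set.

With common denominator 2^6 = 64: Σ 2^(−ℓᵢ) = 1/64 + 2/64 + 16/64 + 1/64 + 8/64 + 32/64 = 60/64 = 0.9375.

0.9375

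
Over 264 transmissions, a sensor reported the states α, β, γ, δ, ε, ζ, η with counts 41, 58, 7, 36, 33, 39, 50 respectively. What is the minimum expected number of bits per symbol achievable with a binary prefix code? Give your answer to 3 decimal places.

2.742 bits/symbol

Probabilities are the counts divided by 264.
Repeatedly combine the two least-probable nodes; the expected code length is the sum of the merged weights.
merge 7/264 + 1/8 → 5/33
merge 3/22 + 13/88 → 25/88
merge 5/33 + 41/264 → 27/88
merge 25/132 + 29/132 → 9/22
merge 25/88 + 27/88 → 13/22
merge 9/22 + 13/22 → 1
L = 5/33 + 25/88 + 27/88 + 9/22 + 13/22 + 1 = 181/66 ≈ 2.742 bits/symbol.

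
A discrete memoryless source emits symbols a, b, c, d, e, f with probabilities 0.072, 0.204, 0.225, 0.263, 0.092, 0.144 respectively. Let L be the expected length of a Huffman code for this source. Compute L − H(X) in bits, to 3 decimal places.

0.021 bits

Entropy H = −Σ p log₂ p ≈ 2.4514 bits.
Huffman merges: 9/125+23/250→41/250; 18/125+41/250→77/250; 51/250+9/40→429/1000; 263/1000+77/250→571/1000; 429/1000+571/1000→1. L = 309/125 ≈ 2.4720.
L − H = 2.4720 − 2.4514 = 0.021 bits.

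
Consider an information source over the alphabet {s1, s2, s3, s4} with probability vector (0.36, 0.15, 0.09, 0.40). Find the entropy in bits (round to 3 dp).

1.783 bits

H = −Σ pᵢ log₂ pᵢ.
−0.36·log₂(0.36) = 0.5306
−0.15·log₂(0.15) = 0.4105
−0.09·log₂(0.09) = 0.3127
−0.40·log₂(0.40) = 0.5288
Sum ≈ 1.7826 → 1.783 bits.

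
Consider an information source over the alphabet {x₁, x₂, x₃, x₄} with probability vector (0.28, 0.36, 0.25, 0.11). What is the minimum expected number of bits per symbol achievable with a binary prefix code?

2 bits/symbol

Repeatedly combine the two least-probable nodes; the expected code length is the sum of the merged weights.
merge 11/100 + 1/4 → 9/25
merge 7/25 + 9/25 → 16/25
merge 9/25 + 16/25 → 1
L = 9/25 + 16/25 + 1 = 2 bits/symbol.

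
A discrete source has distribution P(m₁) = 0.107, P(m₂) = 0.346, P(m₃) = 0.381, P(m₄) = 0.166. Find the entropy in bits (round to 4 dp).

1.8352 bits

H = −Σ pᵢ log₂ pᵢ.
−0.107·log₂(0.107) = 0.3450
−0.346·log₂(0.346) = 0.5298
−0.381·log₂(0.381) = 0.5304
−0.166·log₂(0.166) = 0.4301
Sum ≈ 1.8352 → 1.8352 bits.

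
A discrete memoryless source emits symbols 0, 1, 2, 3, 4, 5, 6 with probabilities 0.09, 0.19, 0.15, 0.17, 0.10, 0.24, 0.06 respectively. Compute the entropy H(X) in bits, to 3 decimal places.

H = −Σ pᵢ log₂ pᵢ.
−0.09·log₂(0.09) = 0.3127
−0.19·log₂(0.19) = 0.4552
−0.15·log₂(0.15) = 0.4105
−0.17·log₂(0.17) = 0.4346
−0.10·log₂(0.10) = 0.3322
−0.24·log₂(0.24) = 0.4941
−0.06·log₂(0.06) = 0.2435
Sum ≈ 2.6829 → 2.683 bits.

2.683 bits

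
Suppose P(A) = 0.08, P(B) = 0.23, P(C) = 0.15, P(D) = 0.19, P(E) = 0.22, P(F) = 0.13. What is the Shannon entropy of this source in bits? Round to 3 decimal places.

2.508 bits

H = −Σ pᵢ log₂ pᵢ.
−0.08·log₂(0.08) = 0.2915
−0.23·log₂(0.23) = 0.4877
−0.15·log₂(0.15) = 0.4105
−0.19·log₂(0.19) = 0.4552
−0.22·log₂(0.22) = 0.4806
−0.13·log₂(0.13) = 0.3826
Sum ≈ 2.5082 → 2.508 bits.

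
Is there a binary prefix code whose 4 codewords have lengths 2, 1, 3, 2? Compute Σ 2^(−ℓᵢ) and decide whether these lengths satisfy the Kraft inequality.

With common denominator 2^3 = 8: Σ 2^(−ℓᵢ) = 2/8 + 4/8 + 1/8 + 2/8 = 9/8 = 1.125.
Kraft's inequality requires Σ ≤ 1; here Σ = 1.125 > 1, so no such prefix code exists.

1.125; no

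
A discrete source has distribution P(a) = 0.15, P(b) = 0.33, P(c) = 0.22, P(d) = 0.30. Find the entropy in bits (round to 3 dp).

1.940 bits

H = −Σ pᵢ log₂ pᵢ.
−0.15·log₂(0.15) = 0.4105
−0.33·log₂(0.33) = 0.5278
−0.22·log₂(0.22) = 0.4806
−0.30·log₂(0.30) = 0.5211
Sum ≈ 1.9400 → 1.940 bits.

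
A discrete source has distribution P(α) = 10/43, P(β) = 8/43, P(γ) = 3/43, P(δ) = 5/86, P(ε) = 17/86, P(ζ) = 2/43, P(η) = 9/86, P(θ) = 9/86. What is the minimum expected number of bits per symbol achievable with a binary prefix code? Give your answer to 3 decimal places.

Repeatedly combine the two least-probable nodes; the expected code length is the sum of the merged weights.
merge 2/43 + 5/86 → 9/86
merge 3/43 + 9/86 → 15/86
merge 9/86 + 9/86 → 9/43
merge 15/86 + 8/43 → 31/86
merge 17/86 + 9/43 → 35/86
merge 10/43 + 31/86 → 51/86
merge 35/86 + 51/86 → 1
L = 9/86 + 15/86 + 9/43 + 31/86 + 35/86 + 51/86 + 1 = 245/86 ≈ 2.849 bits/symbol.

2.849 bits/symbol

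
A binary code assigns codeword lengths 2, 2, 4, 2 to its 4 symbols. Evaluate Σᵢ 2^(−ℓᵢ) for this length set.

0.8125

With common denominator 2^4 = 16: Σ 2^(−ℓᵢ) = 4/16 + 4/16 + 1/16 + 4/16 = 13/16 = 0.8125.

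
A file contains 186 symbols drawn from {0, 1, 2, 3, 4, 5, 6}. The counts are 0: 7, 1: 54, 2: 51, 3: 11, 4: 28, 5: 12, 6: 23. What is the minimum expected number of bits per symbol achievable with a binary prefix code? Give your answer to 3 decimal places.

2.532 bits/symbol

Probabilities are the counts divided by 186.
Repeatedly combine the two least-probable nodes; the expected code length is the sum of the merged weights.
merge 7/186 + 11/186 → 3/31
merge 2/31 + 3/31 → 5/31
merge 23/186 + 14/93 → 17/62
merge 5/31 + 17/62 → 27/62
merge 17/62 + 9/31 → 35/62
merge 27/62 + 35/62 → 1
L = 3/31 + 5/31 + 17/62 + 27/62 + 35/62 + 1 = 157/62 ≈ 2.532 bits/symbol.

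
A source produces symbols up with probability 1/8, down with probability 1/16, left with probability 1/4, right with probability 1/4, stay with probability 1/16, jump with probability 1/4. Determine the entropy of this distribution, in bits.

Each probability is a power of 1/2, so log₂(1/p) is an integer.
H = Σ p·log₂(1/p) = 1/8·3 + 1/16·4 + 1/4·2 + 1/4·2 + 1/16·4 + 1/4·2 = 2.375 bits.

2.375 bits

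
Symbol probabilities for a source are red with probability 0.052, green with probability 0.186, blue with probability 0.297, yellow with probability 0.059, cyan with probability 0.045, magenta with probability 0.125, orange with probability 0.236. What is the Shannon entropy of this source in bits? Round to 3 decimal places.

2.502 bits

H = −Σ pᵢ log₂ pᵢ.
−0.052·log₂(0.052) = 0.2218
−0.186·log₂(0.186) = 0.4514
−0.297·log₂(0.297) = 0.5202
−0.059·log₂(0.059) = 0.2409
−0.045·log₂(0.045) = 0.2013
−0.125·log₂(0.125) = 0.3750
−0.236·log₂(0.236) = 0.4916
Sum ≈ 2.5022 → 2.502 bits.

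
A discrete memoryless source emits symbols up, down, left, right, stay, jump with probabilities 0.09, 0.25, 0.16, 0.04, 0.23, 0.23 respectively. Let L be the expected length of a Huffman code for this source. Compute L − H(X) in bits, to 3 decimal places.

Entropy H = −Σ p log₂ p ≈ 2.3968 bits.
Huffman merges: 1/25+9/100→13/100; 13/100+4/25→29/100; 23/100+23/100→23/50; 1/4+29/100→27/50; 23/50+27/50→1. L = 121/50 ≈ 2.4200.
L − H = 2.4200 − 2.3968 = 0.023 bits.

0.023 bits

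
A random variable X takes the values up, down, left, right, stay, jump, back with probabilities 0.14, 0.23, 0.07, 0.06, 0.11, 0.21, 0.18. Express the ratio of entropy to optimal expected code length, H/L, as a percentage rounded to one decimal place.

99.1%

Entropy H = −Σ p log₂ p ≈ 2.6653 bits.
Huffman merges: 3/50+7/100→13/100; 11/100+13/100→6/25; 7/50+9/50→8/25; 21/100+23/100→11/25; 6/25+8/25→14/25; 11/25+14/25→1. L = 269/100 ≈ 2.6900.
Efficiency = H/L = 2.6653/2.6900 = 99.1%.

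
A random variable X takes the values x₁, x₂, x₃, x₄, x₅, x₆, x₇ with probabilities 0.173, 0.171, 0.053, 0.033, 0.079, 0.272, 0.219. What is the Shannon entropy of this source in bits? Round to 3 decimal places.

H = −Σ pᵢ log₂ pᵢ.
−0.173·log₂(0.173) = 0.4379
−0.171·log₂(0.171) = 0.4357
−0.053·log₂(0.053) = 0.2246
−0.033·log₂(0.033) = 0.1624
−0.079·log₂(0.079) = 0.2893
−0.272·log₂(0.272) = 0.5109
−0.219·log₂(0.219) = 0.4798
Sum ≈ 2.5406 → 2.541 bits.

2.541 bits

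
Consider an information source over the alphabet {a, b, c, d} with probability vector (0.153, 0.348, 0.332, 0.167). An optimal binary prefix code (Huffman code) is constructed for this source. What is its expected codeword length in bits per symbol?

Repeatedly combine the two least-probable nodes; the expected code length is the sum of the merged weights.
merge 153/1000 + 167/1000 → 8/25
merge 8/25 + 83/250 → 163/250
merge 87/250 + 163/250 → 1
L = 8/25 + 163/250 + 1 = 493/250 = 1.972 bits/symbol.

1.972 bits/symbol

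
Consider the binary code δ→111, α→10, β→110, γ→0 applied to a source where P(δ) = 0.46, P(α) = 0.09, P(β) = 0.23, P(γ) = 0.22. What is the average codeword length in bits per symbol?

L̄ = Σ pᵢ·ℓᵢ = 0.46·3 + 0.09·2 + 0.23·3 + 0.22·1 = 2.47 bits/symbol.

2.47 bits/symbol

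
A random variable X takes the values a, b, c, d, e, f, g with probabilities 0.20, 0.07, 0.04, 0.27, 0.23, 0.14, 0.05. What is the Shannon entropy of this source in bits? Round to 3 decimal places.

H = −Σ pᵢ log₂ pᵢ.
−0.20·log₂(0.20) = 0.4644
−0.07·log₂(0.07) = 0.2686
−0.04·log₂(0.04) = 0.1858
−0.27·log₂(0.27) = 0.5100
−0.23·log₂(0.23) = 0.4877
−0.14·log₂(0.14) = 0.3971
−0.05·log₂(0.05) = 0.2161
Sum ≈ 2.5296 → 2.530 bits.

2.530 bits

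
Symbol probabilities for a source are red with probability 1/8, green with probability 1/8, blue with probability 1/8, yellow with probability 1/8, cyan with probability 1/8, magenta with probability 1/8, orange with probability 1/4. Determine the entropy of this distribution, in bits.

2.75 bits

Each probability is a power of 1/2, so log₂(1/p) is an integer.
H = Σ p·log₂(1/p) = 1/8·3 + 1/8·3 + 1/8·3 + 1/8·3 + 1/8·3 + 1/8·3 + 1/4·2 = 2.75 bits.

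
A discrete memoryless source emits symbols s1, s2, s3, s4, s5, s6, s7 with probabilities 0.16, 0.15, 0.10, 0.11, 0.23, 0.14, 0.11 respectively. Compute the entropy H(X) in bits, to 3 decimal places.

2.751 bits

H = −Σ pᵢ log₂ pᵢ.
−0.16·log₂(0.16) = 0.4230
−0.15·log₂(0.15) = 0.4105
−0.10·log₂(0.10) = 0.3322
−0.11·log₂(0.11) = 0.3503
−0.23·log₂(0.23) = 0.4877
−0.14·log₂(0.14) = 0.3971
−0.11·log₂(0.11) = 0.3503
Sum ≈ 2.7511 → 2.751 bits.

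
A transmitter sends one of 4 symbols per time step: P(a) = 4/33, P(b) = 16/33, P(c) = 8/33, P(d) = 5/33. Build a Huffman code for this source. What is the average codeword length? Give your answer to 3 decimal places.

Repeatedly combine the two least-probable nodes; the expected code length is the sum of the merged weights.
merge 4/33 + 5/33 → 3/11
merge 8/33 + 3/11 → 17/33
merge 16/33 + 17/33 → 1
L = 3/11 + 17/33 + 1 = 59/33 ≈ 1.788 bits/symbol.

1.788 bits/symbol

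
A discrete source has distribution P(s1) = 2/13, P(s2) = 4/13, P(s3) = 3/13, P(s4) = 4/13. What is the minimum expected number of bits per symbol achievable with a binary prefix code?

Repeatedly combine the two least-probable nodes; the expected code length is the sum of the merged weights.
merge 2/13 + 3/13 → 5/13
merge 4/13 + 4/13 → 8/13
merge 5/13 + 8/13 → 1
L = 5/13 + 8/13 + 1 = 2 bits/symbol.

2 bits/symbol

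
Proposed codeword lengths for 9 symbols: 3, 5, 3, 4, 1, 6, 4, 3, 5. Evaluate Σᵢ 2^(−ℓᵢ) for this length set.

1.078125

With common denominator 2^6 = 64: Σ 2^(−ℓᵢ) = 8/64 + 2/64 + 8/64 + 4/64 + 32/64 + 1/64 + 4/64 + 8/64 + 2/64 = 69/64 = 1.078125.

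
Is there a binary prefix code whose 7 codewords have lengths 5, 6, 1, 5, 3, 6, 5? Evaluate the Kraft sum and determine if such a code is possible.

With common denominator 2^6 = 64: Σ 2^(−ℓᵢ) = 2/64 + 1/64 + 32/64 + 2/64 + 8/64 + 1/64 + 2/64 = 48/64 = 0.75.
Kraft's inequality requires Σ ≤ 1; here Σ = 0.75 ≤ 1, so such a prefix code exists.

0.75; yes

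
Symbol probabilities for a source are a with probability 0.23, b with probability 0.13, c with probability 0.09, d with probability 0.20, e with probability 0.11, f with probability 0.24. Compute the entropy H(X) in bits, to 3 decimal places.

H = −Σ pᵢ log₂ pᵢ.
−0.23·log₂(0.23) = 0.4877
−0.13·log₂(0.13) = 0.3826
−0.09·log₂(0.09) = 0.3127
−0.20·log₂(0.20) = 0.4644
−0.11·log₂(0.11) = 0.3503
−0.24·log₂(0.24) = 0.4941
Sum ≈ 2.4918 → 2.492 bits.

2.492 bits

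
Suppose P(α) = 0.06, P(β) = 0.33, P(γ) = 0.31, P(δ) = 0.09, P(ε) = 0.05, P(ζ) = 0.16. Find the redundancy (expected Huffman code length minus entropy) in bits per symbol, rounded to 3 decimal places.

Entropy H = −Σ p log₂ p ≈ 2.2469 bits.
Huffman merges: 1/20+3/50→11/100; 9/100+11/100→1/5; 4/25+1/5→9/25; 31/100+33/100→16/25; 9/25+16/25→1. L = 231/100 ≈ 2.3100.
L − H = 2.3100 − 2.2469 = 0.063 bits.

0.063 bits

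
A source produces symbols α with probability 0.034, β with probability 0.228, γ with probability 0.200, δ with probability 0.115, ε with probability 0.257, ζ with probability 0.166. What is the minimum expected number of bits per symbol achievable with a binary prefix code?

2.464 bits/symbol

Repeatedly combine the two least-probable nodes; the expected code length is the sum of the merged weights.
merge 17/500 + 23/200 → 149/1000
merge 149/1000 + 83/500 → 63/200
merge 1/5 + 57/250 → 107/250
merge 257/1000 + 63/200 → 143/250
merge 107/250 + 143/250 → 1
L = 149/1000 + 63/200 + 107/250 + 143/250 + 1 = 308/125 = 2.464 bits/symbol.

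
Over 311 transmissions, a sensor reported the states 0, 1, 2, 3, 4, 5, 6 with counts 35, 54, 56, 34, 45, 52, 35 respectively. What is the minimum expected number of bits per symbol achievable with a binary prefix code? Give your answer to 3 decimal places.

Probabilities are the counts divided by 311.
Repeatedly combine the two least-probable nodes; the expected code length is the sum of the merged weights.
merge 34/311 + 35/311 → 69/311
merge 35/311 + 45/311 → 80/311
merge 52/311 + 54/311 → 106/311
merge 56/311 + 69/311 → 125/311
merge 80/311 + 106/311 → 186/311
merge 125/311 + 186/311 → 1
L = 69/311 + 80/311 + 106/311 + 125/311 + 186/311 + 1 = 877/311 ≈ 2.820 bits/symbol.

2.820 bits/symbol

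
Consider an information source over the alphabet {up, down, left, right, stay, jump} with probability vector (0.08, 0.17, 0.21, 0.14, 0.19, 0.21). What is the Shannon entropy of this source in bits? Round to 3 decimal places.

2.524 bits

H = −Σ pᵢ log₂ pᵢ.
−0.08·log₂(0.08) = 0.2915
−0.17·log₂(0.17) = 0.4346
−0.21·log₂(0.21) = 0.4728
−0.14·log₂(0.14) = 0.3971
−0.19·log₂(0.19) = 0.4552
−0.21·log₂(0.21) = 0.4728
Sum ≈ 2.5241 → 2.524 bits.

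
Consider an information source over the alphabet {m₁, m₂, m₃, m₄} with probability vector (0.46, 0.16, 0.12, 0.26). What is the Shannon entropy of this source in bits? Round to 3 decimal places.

H = −Σ pᵢ log₂ pᵢ.
−0.46·log₂(0.46) = 0.5153
−0.16·log₂(0.16) = 0.4230
−0.12·log₂(0.12) = 0.3671
−0.26·log₂(0.26) = 0.5053
Sum ≈ 1.8107 → 1.811 bits.

1.811 bits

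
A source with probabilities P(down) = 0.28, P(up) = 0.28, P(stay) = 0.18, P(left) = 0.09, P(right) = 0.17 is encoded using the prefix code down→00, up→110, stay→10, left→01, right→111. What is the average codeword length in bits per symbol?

2.45 bits/symbol

L̄ = Σ pᵢ·ℓᵢ = 0.28·2 + 0.28·3 + 0.18·2 + 0.09·2 + 0.17·3 = 2.45 bits/symbol.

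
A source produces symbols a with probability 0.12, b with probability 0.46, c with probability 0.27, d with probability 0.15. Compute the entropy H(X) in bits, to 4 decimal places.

H = −Σ pᵢ log₂ pᵢ.
−0.12·log₂(0.12) = 0.3671
−0.46·log₂(0.46) = 0.5153
−0.27·log₂(0.27) = 0.5100
−0.15·log₂(0.15) = 0.4105
Sum ≈ 1.8030 → 1.8030 bits.

1.8030 bits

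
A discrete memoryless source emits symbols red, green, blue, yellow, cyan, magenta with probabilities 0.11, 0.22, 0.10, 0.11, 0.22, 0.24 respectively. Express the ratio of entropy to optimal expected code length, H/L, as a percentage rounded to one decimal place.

Entropy H = −Σ p log₂ p ≈ 2.4880 bits.
Huffman merges: 1/10+11/100→21/100; 11/100+21/100→8/25; 11/50+11/50→11/25; 6/25+8/25→14/25; 11/25+14/25→1. L = 253/100 ≈ 2.5300.
Efficiency = H/L = 2.4880/2.5300 = 98.3%.

98.3%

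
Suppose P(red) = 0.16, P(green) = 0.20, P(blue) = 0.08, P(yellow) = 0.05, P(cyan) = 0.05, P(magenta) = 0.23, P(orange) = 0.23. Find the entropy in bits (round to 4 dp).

2.5864 bits

H = −Σ pᵢ log₂ pᵢ.
−0.16·log₂(0.16) = 0.4230
−0.20·log₂(0.20) = 0.4644
−0.08·log₂(0.08) = 0.2915
−0.05·log₂(0.05) = 0.2161
−0.05·log₂(0.05) = 0.2161
−0.23·log₂(0.23) = 0.4877
−0.23·log₂(0.23) = 0.4877
Sum ≈ 2.5864 → 2.5864 bits.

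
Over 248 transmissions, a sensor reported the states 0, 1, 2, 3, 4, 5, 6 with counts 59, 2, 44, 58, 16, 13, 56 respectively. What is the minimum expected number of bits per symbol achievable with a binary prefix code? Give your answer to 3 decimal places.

2.488 bits/symbol

Probabilities are the counts divided by 248.
Repeatedly combine the two least-probable nodes; the expected code length is the sum of the merged weights.
merge 1/124 + 13/248 → 15/248
merge 15/248 + 2/31 → 1/8
merge 1/8 + 11/62 → 75/248
merge 7/31 + 29/124 → 57/124
merge 59/248 + 75/248 → 67/124
merge 57/124 + 67/124 → 1
L = 15/248 + 1/8 + 75/248 + 57/124 + 67/124 + 1 = 617/248 ≈ 2.488 bits/symbol.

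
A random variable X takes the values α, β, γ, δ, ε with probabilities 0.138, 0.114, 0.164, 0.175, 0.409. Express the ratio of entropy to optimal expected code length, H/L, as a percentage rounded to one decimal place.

Entropy H = −Σ p log₂ p ≈ 2.1468 bits.
Huffman merges: 57/500+69/500→63/250; 41/250+7/40→339/1000; 63/250+339/1000→591/1000; 409/1000+591/1000→1. L = 1091/500 ≈ 2.1820.
Efficiency = H/L = 2.1468/2.1820 = 98.4%.

98.4%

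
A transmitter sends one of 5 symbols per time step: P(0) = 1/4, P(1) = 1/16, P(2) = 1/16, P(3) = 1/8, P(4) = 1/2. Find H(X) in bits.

Each probability is a power of 1/2, so log₂(1/p) is an integer.
H = Σ p·log₂(1/p) = 1/4·2 + 1/16·4 + 1/16·4 + 1/8·3 + 1/2·1 = 1.875 bits.

1.875 bits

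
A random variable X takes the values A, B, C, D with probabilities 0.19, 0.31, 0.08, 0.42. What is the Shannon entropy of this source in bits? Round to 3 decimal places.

1.796 bits

H = −Σ pᵢ log₂ pᵢ.
−0.19·log₂(0.19) = 0.4552
−0.31·log₂(0.31) = 0.5238
−0.08·log₂(0.08) = 0.2915
−0.42·log₂(0.42) = 0.5256
Sum ≈ 1.7962 → 1.796 bits.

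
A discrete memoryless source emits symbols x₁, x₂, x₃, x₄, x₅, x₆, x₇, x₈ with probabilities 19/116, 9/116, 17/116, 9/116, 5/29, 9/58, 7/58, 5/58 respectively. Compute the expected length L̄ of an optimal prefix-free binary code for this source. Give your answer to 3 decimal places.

Repeatedly combine the two least-probable nodes; the expected code length is the sum of the merged weights.
merge 9/116 + 9/116 → 9/58
merge 5/58 + 7/58 → 6/29
merge 17/116 + 9/58 → 35/116
merge 9/58 + 19/116 → 37/116
merge 5/29 + 6/29 → 11/29
merge 35/116 + 37/116 → 18/29
merge 11/29 + 18/29 → 1
L = 9/58 + 6/29 + 35/116 + 37/116 + 11/29 + 18/29 + 1 = 173/58 ≈ 2.983 bits/symbol.

2.983 bits/symbol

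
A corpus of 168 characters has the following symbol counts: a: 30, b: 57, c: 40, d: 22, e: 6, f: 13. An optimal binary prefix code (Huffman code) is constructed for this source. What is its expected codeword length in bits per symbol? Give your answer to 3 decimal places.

Probabilities are the counts divided by 168.
Repeatedly combine the two least-probable nodes; the expected code length is the sum of the merged weights.
merge 1/28 + 13/168 → 19/168
merge 19/168 + 11/84 → 41/168
merge 5/28 + 5/21 → 5/12
merge 41/168 + 19/56 → 7/12
merge 5/12 + 7/12 → 1
L = 19/168 + 41/168 + 5/12 + 7/12 + 1 = 33/14 ≈ 2.357 bits/symbol.

2.357 bits/symbol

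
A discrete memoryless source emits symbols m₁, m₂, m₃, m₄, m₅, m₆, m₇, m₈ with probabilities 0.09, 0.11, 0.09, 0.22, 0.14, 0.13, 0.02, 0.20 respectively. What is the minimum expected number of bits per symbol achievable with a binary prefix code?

2.89 bits/symbol

Repeatedly combine the two least-probable nodes; the expected code length is the sum of the merged weights.
merge 1/50 + 9/100 → 11/100
merge 9/100 + 11/100 → 1/5
merge 11/100 + 13/100 → 6/25
merge 7/50 + 1/5 → 17/50
merge 1/5 + 11/50 → 21/50
merge 6/25 + 17/50 → 29/50
merge 21/50 + 29/50 → 1
L = 11/100 + 1/5 + 6/25 + 17/50 + 21/50 + 29/50 + 1 = 289/100 = 2.89 bits/symbol.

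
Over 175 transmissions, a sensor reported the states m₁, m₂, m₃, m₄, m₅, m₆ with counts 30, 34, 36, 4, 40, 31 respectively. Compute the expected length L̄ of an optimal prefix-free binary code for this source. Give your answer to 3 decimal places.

2.566 bits/symbol

Probabilities are the counts divided by 175.
Repeatedly combine the two least-probable nodes; the expected code length is the sum of the merged weights.
merge 4/175 + 6/35 → 34/175
merge 31/175 + 34/175 → 13/35
merge 34/175 + 36/175 → 2/5
merge 8/35 + 13/35 → 3/5
merge 2/5 + 3/5 → 1
L = 34/175 + 13/35 + 2/5 + 3/5 + 1 = 449/175 ≈ 2.566 bits/symbol.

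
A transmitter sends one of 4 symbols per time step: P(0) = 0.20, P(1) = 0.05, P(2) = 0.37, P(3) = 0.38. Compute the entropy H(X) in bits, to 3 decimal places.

H = −Σ pᵢ log₂ pᵢ.
−0.20·log₂(0.20) = 0.4644
−0.05·log₂(0.05) = 0.2161
−0.37·log₂(0.37) = 0.5307
−0.38·log₂(0.38) = 0.5305
Sum ≈ 1.7417 → 1.742 bits.

1.742 bits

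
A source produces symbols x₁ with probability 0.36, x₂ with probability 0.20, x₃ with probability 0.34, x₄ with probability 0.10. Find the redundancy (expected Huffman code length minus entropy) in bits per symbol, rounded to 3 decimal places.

Entropy H = −Σ p log₂ p ≈ 1.8564 bits.
Huffman merges: 1/10+1/5→3/10; 3/10+17/50→16/25; 9/25+16/25→1. L = 97/50 ≈ 1.9400.
L − H = 1.9400 − 1.8564 = 0.084 bits.

0.084 bits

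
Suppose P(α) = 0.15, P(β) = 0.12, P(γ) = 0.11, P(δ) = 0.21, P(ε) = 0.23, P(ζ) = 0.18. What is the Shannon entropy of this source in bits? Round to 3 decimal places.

H = −Σ pᵢ log₂ pᵢ.
−0.15·log₂(0.15) = 0.4105
−0.12·log₂(0.12) = 0.3671
−0.11·log₂(0.11) = 0.3503
−0.21·log₂(0.21) = 0.4728
−0.23·log₂(0.23) = 0.4877
−0.18·log₂(0.18) = 0.4453
Sum ≈ 2.5337 → 2.534 bits.

2.534 bits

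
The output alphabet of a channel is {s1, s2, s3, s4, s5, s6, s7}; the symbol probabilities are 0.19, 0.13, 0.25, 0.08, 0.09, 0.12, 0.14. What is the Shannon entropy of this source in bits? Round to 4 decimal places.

2.7062 bits

H = −Σ pᵢ log₂ pᵢ.
−0.19·log₂(0.19) = 0.4552
−0.13·log₂(0.13) = 0.3826
−0.25·log₂(0.25) = 0.5000
−0.08·log₂(0.08) = 0.2915
−0.09·log₂(0.09) = 0.3127
−0.12·log₂(0.12) = 0.3671
−0.14·log₂(0.14) = 0.3971
Sum ≈ 2.7062 → 2.7062 bits.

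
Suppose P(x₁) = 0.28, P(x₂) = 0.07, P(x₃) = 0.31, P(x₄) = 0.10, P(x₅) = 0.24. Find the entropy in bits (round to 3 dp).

H = −Σ pᵢ log₂ pᵢ.
−0.28·log₂(0.28) = 0.5142
−0.07·log₂(0.07) = 0.2686
−0.31·log₂(0.31) = 0.5238
−0.10·log₂(0.10) = 0.3322
−0.24·log₂(0.24) = 0.4941
Sum ≈ 2.1329 → 2.133 bits.

2.133 bits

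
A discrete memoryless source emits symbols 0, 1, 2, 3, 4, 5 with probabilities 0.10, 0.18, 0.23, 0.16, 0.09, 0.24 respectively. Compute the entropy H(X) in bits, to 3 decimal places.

2.495 bits

H = −Σ pᵢ log₂ pᵢ.
−0.10·log₂(0.10) = 0.3322
−0.18·log₂(0.18) = 0.4453
−0.23·log₂(0.23) = 0.4877
−0.16·log₂(0.16) = 0.4230
−0.09·log₂(0.09) = 0.3127
−0.24·log₂(0.24) = 0.4941
Sum ≈ 2.4950 → 2.495 bits.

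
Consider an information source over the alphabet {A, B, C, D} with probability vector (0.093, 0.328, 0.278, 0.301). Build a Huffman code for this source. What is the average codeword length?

2 bits/symbol

Repeatedly combine the two least-probable nodes; the expected code length is the sum of the merged weights.
merge 93/1000 + 139/500 → 371/1000
merge 301/1000 + 41/125 → 629/1000
merge 371/1000 + 629/1000 → 1
L = 371/1000 + 629/1000 + 1 = 2 bits/symbol.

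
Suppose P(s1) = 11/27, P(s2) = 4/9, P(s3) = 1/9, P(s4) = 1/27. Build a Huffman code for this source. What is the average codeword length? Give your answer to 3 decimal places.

Repeatedly combine the two least-probable nodes; the expected code length is the sum of the merged weights.
merge 1/27 + 1/9 → 4/27
merge 4/27 + 11/27 → 5/9
merge 4/9 + 5/9 → 1
L = 4/27 + 5/9 + 1 = 46/27 ≈ 1.704 bits/symbol.

1.704 bits/symbol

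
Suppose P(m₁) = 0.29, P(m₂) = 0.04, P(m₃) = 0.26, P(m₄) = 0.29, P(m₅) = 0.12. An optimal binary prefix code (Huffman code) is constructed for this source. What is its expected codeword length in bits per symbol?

Repeatedly combine the two least-probable nodes; the expected code length is the sum of the merged weights.
merge 1/25 + 3/25 → 4/25
merge 4/25 + 13/50 → 21/50
merge 29/100 + 29/100 → 29/50
merge 21/50 + 29/50 → 1
L = 4/25 + 21/50 + 29/50 + 1 = 54/25 = 2.16 bits/symbol.

2.16 bits/symbol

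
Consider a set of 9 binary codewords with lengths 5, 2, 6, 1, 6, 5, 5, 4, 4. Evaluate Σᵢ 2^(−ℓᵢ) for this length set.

1

With common denominator 2^6 = 64: Σ 2^(−ℓᵢ) = 2/64 + 16/64 + 1/64 + 32/64 + 1/64 + 2/64 + 2/64 + 4/64 + 4/64 = 64/64 = 1.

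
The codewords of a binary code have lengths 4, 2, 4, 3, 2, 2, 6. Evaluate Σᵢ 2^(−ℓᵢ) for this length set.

1.015625

With common denominator 2^6 = 64: Σ 2^(−ℓᵢ) = 4/64 + 16/64 + 4/64 + 8/64 + 16/64 + 16/64 + 1/64 = 65/64 = 1.015625.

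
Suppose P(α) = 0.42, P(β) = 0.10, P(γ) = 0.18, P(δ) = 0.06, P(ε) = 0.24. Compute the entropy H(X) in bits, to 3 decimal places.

2.041 bits

H = −Σ pᵢ log₂ pᵢ.
−0.42·log₂(0.42) = 0.5256
−0.10·log₂(0.10) = 0.3322
−0.18·log₂(0.18) = 0.4453
−0.06·log₂(0.06) = 0.2435
−0.24·log₂(0.24) = 0.4941
Sum ≈ 2.0408 → 2.041 bits.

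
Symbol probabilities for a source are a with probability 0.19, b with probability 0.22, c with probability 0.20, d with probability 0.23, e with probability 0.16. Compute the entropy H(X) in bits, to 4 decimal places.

H = −Σ pᵢ log₂ pᵢ.
−0.19·log₂(0.19) = 0.4552
−0.22·log₂(0.22) = 0.4806
−0.20·log₂(0.20) = 0.4644
−0.23·log₂(0.23) = 0.4877
−0.16·log₂(0.16) = 0.4230
Sum ≈ 2.3109 → 2.3109 bits.

2.3109 bits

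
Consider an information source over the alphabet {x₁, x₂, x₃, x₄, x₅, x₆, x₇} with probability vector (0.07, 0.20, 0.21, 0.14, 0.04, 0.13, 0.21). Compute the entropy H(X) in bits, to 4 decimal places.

2.6441 bits

H = −Σ pᵢ log₂ pᵢ.
−0.07·log₂(0.07) = 0.2686
−0.20·log₂(0.20) = 0.4644
−0.21·log₂(0.21) = 0.4728
−0.14·log₂(0.14) = 0.3971
−0.04·log₂(0.04) = 0.1858
−0.13·log₂(0.13) = 0.3826
−0.21·log₂(0.21) = 0.4728
Sum ≈ 2.6441 → 2.6441 bits.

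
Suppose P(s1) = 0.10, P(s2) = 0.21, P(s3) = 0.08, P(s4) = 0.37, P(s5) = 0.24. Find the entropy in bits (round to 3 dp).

2.121 bits

H = −Σ pᵢ log₂ pᵢ.
−0.10·log₂(0.10) = 0.3322
−0.21·log₂(0.21) = 0.4728
−0.08·log₂(0.08) = 0.2915
−0.37·log₂(0.37) = 0.5307
−0.24·log₂(0.24) = 0.4941
Sum ≈ 2.1214 → 2.121 bits.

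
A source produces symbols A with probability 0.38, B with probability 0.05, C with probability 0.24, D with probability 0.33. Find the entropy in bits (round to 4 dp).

H = −Σ pᵢ log₂ pᵢ.
−0.38·log₂(0.38) = 0.5305
−0.05·log₂(0.05) = 0.2161
−0.24·log₂(0.24) = 0.4941
−0.33·log₂(0.33) = 0.5278
Sum ≈ 1.7685 → 1.7685 bits.

1.7685 bits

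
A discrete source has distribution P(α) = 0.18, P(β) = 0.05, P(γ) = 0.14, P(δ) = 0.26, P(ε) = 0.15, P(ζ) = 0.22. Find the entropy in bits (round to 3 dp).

H = −Σ pᵢ log₂ pᵢ.
−0.18·log₂(0.18) = 0.4453
−0.05·log₂(0.05) = 0.2161
−0.14·log₂(0.14) = 0.3971
−0.26·log₂(0.26) = 0.5053
−0.15·log₂(0.15) = 0.4105
−0.22·log₂(0.22) = 0.4806
Sum ≈ 2.4549 → 2.455 bits.

2.455 bits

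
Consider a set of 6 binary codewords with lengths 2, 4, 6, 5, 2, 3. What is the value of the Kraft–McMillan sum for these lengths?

With common denominator 2^6 = 64: Σ 2^(−ℓᵢ) = 16/64 + 4/64 + 1/64 + 2/64 + 16/64 + 8/64 = 47/64 = 0.734375.

0.734375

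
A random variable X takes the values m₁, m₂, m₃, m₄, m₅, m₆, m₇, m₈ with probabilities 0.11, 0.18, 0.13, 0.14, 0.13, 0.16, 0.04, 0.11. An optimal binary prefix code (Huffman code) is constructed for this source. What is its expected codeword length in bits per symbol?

2.97 bits/symbol

Repeatedly combine the two least-probable nodes; the expected code length is the sum of the merged weights.
merge 1/25 + 11/100 → 3/20
merge 11/100 + 13/100 → 6/25
merge 13/100 + 7/50 → 27/100
merge 3/20 + 4/25 → 31/100
merge 9/50 + 6/25 → 21/50
merge 27/100 + 31/100 → 29/50
merge 21/50 + 29/50 → 1
L = 3/20 + 6/25 + 27/100 + 31/100 + 21/50 + 29/50 + 1 = 297/100 = 2.97 bits/symbol.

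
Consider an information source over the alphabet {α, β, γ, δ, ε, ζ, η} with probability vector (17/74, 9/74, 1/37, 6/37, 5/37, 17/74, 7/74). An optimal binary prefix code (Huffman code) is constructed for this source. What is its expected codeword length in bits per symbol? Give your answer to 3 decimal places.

2.662 bits/symbol

Repeatedly combine the two least-probable nodes; the expected code length is the sum of the merged weights.
merge 1/37 + 7/74 → 9/74
merge 9/74 + 9/74 → 9/37
merge 5/37 + 6/37 → 11/37
merge 17/74 + 17/74 → 17/37
merge 9/37 + 11/37 → 20/37
merge 17/37 + 20/37 → 1
L = 9/74 + 9/37 + 11/37 + 17/37 + 20/37 + 1 = 197/74 ≈ 2.662 bits/symbol.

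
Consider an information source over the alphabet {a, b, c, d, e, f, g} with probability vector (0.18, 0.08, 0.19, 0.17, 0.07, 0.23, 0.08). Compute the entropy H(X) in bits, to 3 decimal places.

2.674 bits

H = −Σ pᵢ log₂ pᵢ.
−0.18·log₂(0.18) = 0.4453
−0.08·log₂(0.08) = 0.2915
−0.19·log₂(0.19) = 0.4552
−0.17·log₂(0.17) = 0.4346
−0.07·log₂(0.07) = 0.2686
−0.23·log₂(0.23) = 0.4877
−0.08·log₂(0.08) = 0.2915
Sum ≈ 2.6744 → 2.674 bits.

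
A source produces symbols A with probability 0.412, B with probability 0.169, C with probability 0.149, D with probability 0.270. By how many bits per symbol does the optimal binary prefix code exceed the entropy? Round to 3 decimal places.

Entropy H = −Σ p log₂ p ≈ 1.8798 bits.
Huffman merges: 149/1000+169/1000→159/500; 27/100+159/500→147/250; 103/250+147/250→1. L = 953/500 ≈ 1.9060.
L − H = 1.9060 − 1.8798 = 0.026 bits.

0.026 bits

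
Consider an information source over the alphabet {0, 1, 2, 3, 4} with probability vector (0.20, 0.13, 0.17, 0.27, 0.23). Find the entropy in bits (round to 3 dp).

2.279 bits

H = −Σ pᵢ log₂ pᵢ.
−0.20·log₂(0.20) = 0.4644
−0.13·log₂(0.13) = 0.3826
−0.17·log₂(0.17) = 0.4346
−0.27·log₂(0.27) = 0.5100
−0.23·log₂(0.23) = 0.4877
Sum ≈ 2.2793 → 2.279 bits.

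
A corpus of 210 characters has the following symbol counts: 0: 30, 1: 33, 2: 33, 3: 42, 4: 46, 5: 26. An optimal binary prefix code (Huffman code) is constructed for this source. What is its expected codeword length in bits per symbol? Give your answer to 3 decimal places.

Probabilities are the counts divided by 210.
Repeatedly combine the two least-probable nodes; the expected code length is the sum of the merged weights.
merge 13/105 + 1/7 → 4/15
merge 11/70 + 11/70 → 11/35
merge 1/5 + 23/105 → 44/105
merge 4/15 + 11/35 → 61/105
merge 44/105 + 61/105 → 1
L = 4/15 + 11/35 + 44/105 + 61/105 + 1 = 271/105 ≈ 2.581 bits/symbol.

2.581 bits/symbol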